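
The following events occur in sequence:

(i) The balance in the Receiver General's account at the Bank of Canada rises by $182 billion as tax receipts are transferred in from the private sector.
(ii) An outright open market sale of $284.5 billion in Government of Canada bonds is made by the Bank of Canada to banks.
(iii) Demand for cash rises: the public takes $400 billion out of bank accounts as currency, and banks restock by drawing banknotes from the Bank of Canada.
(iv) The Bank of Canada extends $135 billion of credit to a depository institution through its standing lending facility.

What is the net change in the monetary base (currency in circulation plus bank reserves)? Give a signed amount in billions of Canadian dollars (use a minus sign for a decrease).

Bank of Canada balance sheet:
  Assets:      Securities −$284.5B, Loans to banks +$135B
  Liabilities: Bank reserves −$731.5B, Currency in circulation +$400B, Government deposits +$182B
Commercial banking system:
  Assets:      Reserves at CB −$731.5B, Securities +$284.5B
  Liabilities: Checkable deposits −$582B, Borrowings from CB +$135B
Monetary base = currency + reserves: +$400B + (−$731.5B) = -$331.5 billion.

-$331.5 billion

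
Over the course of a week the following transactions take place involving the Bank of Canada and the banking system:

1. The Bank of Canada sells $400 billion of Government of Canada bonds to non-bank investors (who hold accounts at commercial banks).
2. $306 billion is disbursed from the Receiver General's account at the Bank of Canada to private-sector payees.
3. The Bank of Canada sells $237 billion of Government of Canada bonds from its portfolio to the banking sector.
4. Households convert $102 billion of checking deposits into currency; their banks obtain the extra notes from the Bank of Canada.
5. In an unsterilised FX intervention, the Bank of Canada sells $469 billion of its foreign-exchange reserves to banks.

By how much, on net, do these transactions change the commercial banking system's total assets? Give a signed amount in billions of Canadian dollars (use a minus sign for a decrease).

-$196 billion

Asset sale (to non-banks) $400 billion: bank balance sheets shrink → −$400B.
Government spending $306 billion: bank balance sheets expand → +$306B.
OMO sale (to banks) $237 billion: just an asset swap on bank balance sheets → 0.
Currency withdrawal $102 billion: bank balance sheets shrink → −$102B.
FX sale $469 billion: just an asset swap on bank balance sheets → 0.
Net: −400 + 306 + 0 − 102 + 0 = -$196 billion.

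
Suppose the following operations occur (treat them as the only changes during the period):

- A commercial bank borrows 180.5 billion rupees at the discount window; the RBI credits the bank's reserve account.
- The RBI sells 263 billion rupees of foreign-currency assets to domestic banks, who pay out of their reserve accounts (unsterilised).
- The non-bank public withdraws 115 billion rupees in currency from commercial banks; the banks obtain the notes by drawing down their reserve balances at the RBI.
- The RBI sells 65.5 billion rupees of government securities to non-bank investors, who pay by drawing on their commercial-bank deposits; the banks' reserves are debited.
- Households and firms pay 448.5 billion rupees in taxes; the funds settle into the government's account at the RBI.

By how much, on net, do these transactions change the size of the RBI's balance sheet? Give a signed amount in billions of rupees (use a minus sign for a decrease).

Discount-window loan 180.5 billion rupees: an RBI asset is acquired → +180.5B.
FX sale 263 billion rupees: an RBI asset is shed → −263B.
Currency withdrawal 115 billion rupees: only the composition of liabilities changes → 0.
Asset sale (to non-banks) 65.5 billion rupees: an RBI asset is shed → −65.5B.
Government account inflow 448.5 billion rupees: only the composition of liabilities changes → 0.
Net: 180.5 − 263 + 0 − 65.5 + 0 = -148 billion.

-148 billion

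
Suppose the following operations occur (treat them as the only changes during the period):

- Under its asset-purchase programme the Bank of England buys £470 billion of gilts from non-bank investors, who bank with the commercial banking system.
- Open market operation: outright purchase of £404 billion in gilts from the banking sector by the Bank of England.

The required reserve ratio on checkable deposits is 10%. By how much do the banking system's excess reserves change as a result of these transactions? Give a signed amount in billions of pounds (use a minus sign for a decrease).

Asset purchase (from non-banks) £470 billion: reserves +£470B, deposits +£470B.
OMO purchase (from banks) £404 billion: reserves +£404B, deposits 0.
Totals: Δreserves = +£874B, Δdeposits = +£470B.
Δrequired reserves = 10% × +£470B = +£47B.
Δexcess reserves = Δreserves − Δrequired = +£874B − (+£47B) = +£827 billion.

+£827 billion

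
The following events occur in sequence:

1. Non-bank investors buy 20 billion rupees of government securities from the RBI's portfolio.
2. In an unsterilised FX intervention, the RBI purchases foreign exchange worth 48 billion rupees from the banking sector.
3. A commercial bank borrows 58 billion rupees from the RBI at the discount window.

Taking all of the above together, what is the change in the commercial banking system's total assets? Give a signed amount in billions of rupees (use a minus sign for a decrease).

+38 billion

RBI balance sheet:
  Assets:      Securities −20B, Loans to banks +58B, Foreign assets +48B
  Liabilities: Bank reserves +86B
Commercial banking system:
  Assets:      Reserves at CB +86B, Foreign assets −48B
  Liabilities: Checkable deposits −20B, Borrowings from CB +58B
Change in total bank assets = +38 billion.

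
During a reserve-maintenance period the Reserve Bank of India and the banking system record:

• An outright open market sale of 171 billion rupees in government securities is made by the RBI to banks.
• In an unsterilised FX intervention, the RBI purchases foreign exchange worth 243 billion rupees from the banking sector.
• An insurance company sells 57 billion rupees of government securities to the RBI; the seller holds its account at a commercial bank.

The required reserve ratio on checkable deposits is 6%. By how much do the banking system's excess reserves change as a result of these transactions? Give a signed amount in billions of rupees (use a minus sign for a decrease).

OMO sale (to banks) 171 billion rupees: reserves −171B, deposits 0.
FX purchase 243 billion rupees: reserves +243B, deposits 0.
Asset purchase (from non-banks) 57 billion rupees: reserves +57B, deposits +57B.
Totals: Δreserves = +129B, Δdeposits = +57B.
Δrequired reserves = 6% × +57B = +3.42B.
Δexcess reserves = Δreserves − Δrequired = +129B − (+3.42B) = +125.58 billion.

+125.58 billion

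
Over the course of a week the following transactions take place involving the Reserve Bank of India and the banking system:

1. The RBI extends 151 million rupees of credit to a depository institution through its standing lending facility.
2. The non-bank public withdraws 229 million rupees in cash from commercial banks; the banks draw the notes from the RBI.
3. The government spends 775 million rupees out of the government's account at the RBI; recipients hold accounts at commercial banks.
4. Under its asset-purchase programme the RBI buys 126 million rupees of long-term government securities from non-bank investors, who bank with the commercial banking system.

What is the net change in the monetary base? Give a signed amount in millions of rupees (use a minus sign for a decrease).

Discount-window loan 151 million rupees: RBI balance sheet expands → +151M.
Currency withdrawal 229 million rupees: just a shift between currency and reserves — both are base money → 0.
Government spending 775 million rupees: a non-base liability converts back to reserves → +775M.
Asset purchase (from non-banks) 126 million rupees: RBI balance sheet expands → +126M.
Net: 151 + 0 + 775 + 126 = +1052 million.

+1052 million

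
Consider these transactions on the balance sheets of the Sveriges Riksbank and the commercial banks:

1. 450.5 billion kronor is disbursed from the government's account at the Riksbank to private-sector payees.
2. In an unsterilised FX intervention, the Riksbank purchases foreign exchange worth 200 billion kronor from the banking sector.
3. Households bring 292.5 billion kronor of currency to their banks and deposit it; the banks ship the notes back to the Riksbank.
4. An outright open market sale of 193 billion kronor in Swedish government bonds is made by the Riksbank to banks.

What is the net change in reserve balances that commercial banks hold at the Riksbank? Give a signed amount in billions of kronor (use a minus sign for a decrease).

+750 billion

Government spending 450.5 billion kronor: government payments flow into bank reserve accounts → +450.5B.
FX purchase 200 billion kronor: the Riksbank pays by crediting reserve accounts → +200B.
Currency deposit 292.5 billion kronor: returned notes are swapped for reserve credit → +292.5B.
OMO sale (to banks) 193 billion kronor: the buying banks pay out of their reserve balances → −193B.
Net: 450.5 + 200 + 292.5 − 193 = +750 billion.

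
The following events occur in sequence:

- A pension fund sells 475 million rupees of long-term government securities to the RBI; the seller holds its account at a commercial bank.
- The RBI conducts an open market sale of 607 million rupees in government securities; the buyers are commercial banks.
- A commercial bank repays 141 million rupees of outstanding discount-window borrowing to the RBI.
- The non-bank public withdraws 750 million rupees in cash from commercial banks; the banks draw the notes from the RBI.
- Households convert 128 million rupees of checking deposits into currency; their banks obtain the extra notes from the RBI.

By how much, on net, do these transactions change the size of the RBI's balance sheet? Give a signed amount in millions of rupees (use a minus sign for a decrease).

-273 million

RBI balance sheet:
  Assets:      Securities −132M, Loans to banks −141M
  Liabilities: Bank reserves −1151M, Currency in circulation +878M
Commercial banking system:
  Assets:      Reserves at CB −1151M, Securities +607M
  Liabilities: Checkable deposits −403M, Borrowings from CB −141M
Change in total RBI assets = -273 million.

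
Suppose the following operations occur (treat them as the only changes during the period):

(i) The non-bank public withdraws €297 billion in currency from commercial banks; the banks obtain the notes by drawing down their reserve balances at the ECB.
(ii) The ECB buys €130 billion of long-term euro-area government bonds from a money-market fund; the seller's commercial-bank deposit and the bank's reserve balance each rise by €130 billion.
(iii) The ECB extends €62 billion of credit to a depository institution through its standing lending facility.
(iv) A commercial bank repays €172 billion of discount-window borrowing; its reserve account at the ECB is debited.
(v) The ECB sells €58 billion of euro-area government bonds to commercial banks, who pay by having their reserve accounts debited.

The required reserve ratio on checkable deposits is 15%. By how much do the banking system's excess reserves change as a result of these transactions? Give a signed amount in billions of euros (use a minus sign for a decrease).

-€309.95 billion

Currency withdrawal €297 billion: reserves −€297B, deposits −€297B.
Asset purchase (from non-banks) €130 billion: reserves +€130B, deposits +€130B.
Discount-window loan €62 billion: reserves +€62B, deposits 0.
Discount-window repayment €172 billion: reserves −€172B, deposits 0.
OMO sale (to banks) €58 billion: reserves −€58B, deposits 0.
Totals: Δreserves = −€335B, Δdeposits = −€167B.
Δrequired reserves = 15% × −€167B = −€25.05B.
Δexcess reserves = Δreserves − Δrequired = −€335B − (−€25.05B) = -€309.95 billion.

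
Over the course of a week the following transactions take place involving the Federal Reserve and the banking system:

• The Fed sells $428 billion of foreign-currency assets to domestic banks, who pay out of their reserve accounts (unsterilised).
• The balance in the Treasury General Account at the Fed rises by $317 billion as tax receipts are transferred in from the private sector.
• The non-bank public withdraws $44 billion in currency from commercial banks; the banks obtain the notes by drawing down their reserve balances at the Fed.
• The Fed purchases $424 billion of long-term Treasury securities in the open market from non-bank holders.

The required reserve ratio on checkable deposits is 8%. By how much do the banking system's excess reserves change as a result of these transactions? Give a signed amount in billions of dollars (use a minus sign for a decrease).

-$370.04 billion

FX sale $428 billion: reserves −$428B, deposits 0.
Government account inflow $317 billion: reserves −$317B, deposits −$317B.
Currency withdrawal $44 billion: reserves −$44B, deposits −$44B.
Asset purchase (from non-banks) $424 billion: reserves +$424B, deposits +$424B.
Totals: Δreserves = −$365B, Δdeposits = +$63B.
Δrequired reserves = 8% × +$63B = +$5.04B.
Δexcess reserves = Δreserves − Δrequired = −$365B − (+$5.04B) = -$370.04 billion.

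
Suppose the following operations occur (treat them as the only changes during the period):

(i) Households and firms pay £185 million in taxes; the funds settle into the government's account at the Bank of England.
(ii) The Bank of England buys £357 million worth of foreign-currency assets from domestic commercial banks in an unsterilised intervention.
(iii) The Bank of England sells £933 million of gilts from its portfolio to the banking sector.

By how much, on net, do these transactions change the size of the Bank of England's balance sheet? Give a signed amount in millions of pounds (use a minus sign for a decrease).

Bank of England balance sheet:
  Assets:      Securities −£933M, Foreign assets +£357M
  Liabilities: Bank reserves −£761M, Government deposits +£185M
Commercial banking system:
  Assets:      Reserves at CB −£761M, Securities +£933M, Foreign assets −£357M
  Liabilities: Checkable deposits −£185M
Change in total Bank of England assets = -£576 million.

-£576 million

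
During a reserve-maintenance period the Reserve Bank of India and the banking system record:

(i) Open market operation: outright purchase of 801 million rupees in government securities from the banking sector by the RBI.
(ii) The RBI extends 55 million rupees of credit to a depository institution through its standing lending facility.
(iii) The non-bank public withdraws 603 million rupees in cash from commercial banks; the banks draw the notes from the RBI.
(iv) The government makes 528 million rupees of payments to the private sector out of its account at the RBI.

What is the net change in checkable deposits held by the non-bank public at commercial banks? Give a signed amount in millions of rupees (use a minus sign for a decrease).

-75 million

RBI balance sheet:
  Assets:      Securities +801M, Loans to banks +55M
  Liabilities: Bank reserves +781M, Currency in circulation +603M, Government deposits −528M
Commercial banking system:
  Assets:      Reserves at CB +781M, Securities −801M
  Liabilities: Checkable deposits −75M, Borrowings from CB +55M
So the change in checkable deposits held by the non-bank public at commercial banks is -75 million.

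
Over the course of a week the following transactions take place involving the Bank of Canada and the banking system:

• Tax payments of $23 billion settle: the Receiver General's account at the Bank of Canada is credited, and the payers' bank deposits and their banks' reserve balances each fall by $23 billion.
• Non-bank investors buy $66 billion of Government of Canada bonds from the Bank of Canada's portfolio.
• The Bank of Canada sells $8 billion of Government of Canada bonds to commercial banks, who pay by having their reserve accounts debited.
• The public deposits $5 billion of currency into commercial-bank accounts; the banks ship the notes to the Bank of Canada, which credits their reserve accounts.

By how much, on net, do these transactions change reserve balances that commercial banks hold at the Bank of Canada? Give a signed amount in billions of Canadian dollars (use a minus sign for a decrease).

-$92 billion

Government account inflow $23 billion: funds move from bank reserves into the government account → −$23B.
Asset sale (to non-banks) $66 billion: the non-bank buyers' banks settle from reserves → −$66B.
OMO sale (to banks) $8 billion: the buying banks pay out of their reserve balances → −$8B.
Currency deposit $5 billion: returned notes are swapped for reserve credit → +$5B.
Net: −23 − 66 − 8 + 5 = -$92 billion.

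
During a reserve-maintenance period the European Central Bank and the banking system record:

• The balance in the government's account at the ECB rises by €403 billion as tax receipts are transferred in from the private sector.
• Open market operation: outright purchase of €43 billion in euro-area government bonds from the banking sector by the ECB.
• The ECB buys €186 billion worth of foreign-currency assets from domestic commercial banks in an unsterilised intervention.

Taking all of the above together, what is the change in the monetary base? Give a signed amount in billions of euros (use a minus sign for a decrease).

-€174 billion

Government account inflow €403 billion: reserves shift to a non-base liability → −€403B.
OMO purchase (from banks) €43 billion: ECB balance sheet expands → +€43B.
FX purchase €186 billion: ECB balance sheet expands → +€186B.
Net: −403 + 43 + 186 = -€174 billion.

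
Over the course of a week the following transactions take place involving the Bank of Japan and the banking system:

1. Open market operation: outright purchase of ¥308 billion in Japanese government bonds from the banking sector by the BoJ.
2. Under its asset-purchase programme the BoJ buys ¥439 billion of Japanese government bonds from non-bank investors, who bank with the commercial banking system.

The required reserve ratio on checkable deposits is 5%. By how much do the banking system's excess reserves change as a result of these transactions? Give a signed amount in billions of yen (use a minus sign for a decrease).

+¥725.05 billion

OMO purchase (from banks) ¥308 billion: reserves +¥308B, deposits 0.
Asset purchase (from non-banks) ¥439 billion: reserves +¥439B, deposits +¥439B.
Totals: Δreserves = +¥747B, Δdeposits = +¥439B.
Δrequired reserves = 5% × +¥439B = +¥21.95B.
Δexcess reserves = Δreserves − Δrequired = +¥747B − (+¥21.95B) = +¥725.05 billion.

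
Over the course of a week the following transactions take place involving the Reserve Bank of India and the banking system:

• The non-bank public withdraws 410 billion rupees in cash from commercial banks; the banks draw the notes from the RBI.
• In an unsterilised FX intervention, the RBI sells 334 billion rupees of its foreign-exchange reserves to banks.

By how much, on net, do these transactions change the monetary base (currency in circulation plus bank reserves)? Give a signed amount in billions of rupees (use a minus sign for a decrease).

Currency withdrawal 410 billion rupees: just a shift between currency and reserves — both are base money → 0.
FX sale 334 billion rupees: RBI balance sheet contracts → −334B.
Net: 0 − 334 = -334 billion.

-334 billion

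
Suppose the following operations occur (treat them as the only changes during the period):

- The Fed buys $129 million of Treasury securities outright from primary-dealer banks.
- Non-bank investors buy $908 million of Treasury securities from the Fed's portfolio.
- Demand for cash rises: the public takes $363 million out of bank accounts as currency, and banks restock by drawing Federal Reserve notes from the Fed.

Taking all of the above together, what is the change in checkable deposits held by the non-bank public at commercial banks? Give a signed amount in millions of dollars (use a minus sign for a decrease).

Fed balance sheet:
  Assets:      Securities −$779M
  Liabilities: Bank reserves −$1142M, Currency in circulation +$363M
Commercial banking system:
  Assets:      Reserves at CB −$1142M, Securities −$129M
  Liabilities: Checkable deposits −$1271M
So the change in checkable deposits held by the non-bank public at commercial banks is -$1271 million.

-$1271 million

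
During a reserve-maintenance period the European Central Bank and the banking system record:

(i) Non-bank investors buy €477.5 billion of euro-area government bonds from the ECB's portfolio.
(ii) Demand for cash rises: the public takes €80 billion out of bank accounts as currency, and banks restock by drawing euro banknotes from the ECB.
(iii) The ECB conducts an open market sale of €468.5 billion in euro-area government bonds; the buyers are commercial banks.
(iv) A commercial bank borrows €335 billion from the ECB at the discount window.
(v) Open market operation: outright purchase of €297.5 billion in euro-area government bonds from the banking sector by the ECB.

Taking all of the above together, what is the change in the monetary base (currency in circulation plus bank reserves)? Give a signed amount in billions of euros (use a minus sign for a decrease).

-€313.5 billion

ECB balance sheet:
  Assets:      Securities −€648.5B, Loans to banks +€335B
  Liabilities: Bank reserves −€393.5B, Currency in circulation +€80B
Commercial banking system:
  Assets:      Reserves at CB −€393.5B, Securities +€171B
  Liabilities: Checkable deposits −€557.5B, Borrowings from CB +€335B
Monetary base = currency + reserves: +€80B + (−€393.5B) = -€313.5 billion.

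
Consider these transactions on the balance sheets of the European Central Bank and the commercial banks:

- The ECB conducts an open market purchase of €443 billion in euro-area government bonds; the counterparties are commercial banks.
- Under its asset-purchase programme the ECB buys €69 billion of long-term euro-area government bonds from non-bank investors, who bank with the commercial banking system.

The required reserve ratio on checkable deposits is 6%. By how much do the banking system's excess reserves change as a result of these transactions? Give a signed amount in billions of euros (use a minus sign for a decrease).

+€507.86 billion

OMO purchase (from banks) €443 billion: reserves +€443B, deposits 0.
Asset purchase (from non-banks) €69 billion: reserves +€69B, deposits +€69B.
Totals: Δreserves = +€512B, Δdeposits = +€69B.
Δrequired reserves = 6% × +€69B = +€4.14B.
Δexcess reserves = Δreserves − Δrequired = +€512B − (+€4.14B) = +€507.86 billion.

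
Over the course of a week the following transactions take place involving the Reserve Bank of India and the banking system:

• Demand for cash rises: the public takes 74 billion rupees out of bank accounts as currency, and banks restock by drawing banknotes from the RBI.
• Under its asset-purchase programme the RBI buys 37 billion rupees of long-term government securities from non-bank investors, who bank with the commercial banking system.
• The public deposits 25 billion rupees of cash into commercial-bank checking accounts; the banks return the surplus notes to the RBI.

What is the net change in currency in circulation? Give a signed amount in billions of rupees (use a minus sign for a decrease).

RBI balance sheet:
  Assets:      Securities +37B
  Liabilities: Bank reserves −12B, Currency in circulation +49B
So the change in currency in circulation is +49 billion.

+49 billion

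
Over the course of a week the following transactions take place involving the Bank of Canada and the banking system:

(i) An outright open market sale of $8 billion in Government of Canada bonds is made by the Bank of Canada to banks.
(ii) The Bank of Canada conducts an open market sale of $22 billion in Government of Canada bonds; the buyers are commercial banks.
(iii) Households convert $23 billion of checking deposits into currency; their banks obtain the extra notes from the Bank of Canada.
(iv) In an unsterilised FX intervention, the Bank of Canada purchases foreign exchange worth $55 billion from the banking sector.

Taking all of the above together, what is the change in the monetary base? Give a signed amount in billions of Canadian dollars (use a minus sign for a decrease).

OMO sale (to banks) $8 billion: Bank of Canada balance sheet contracts → −$8B.
OMO sale (to banks) $22 billion: Bank of Canada balance sheet contracts → −$22B.
Currency withdrawal $23 billion: just a shift between currency and reserves — both are base money → 0.
FX purchase $55 billion: Bank of Canada balance sheet expands → +$55B.
Net: −8 − 22 + 0 + 55 = +$25 billion.

+$25 billion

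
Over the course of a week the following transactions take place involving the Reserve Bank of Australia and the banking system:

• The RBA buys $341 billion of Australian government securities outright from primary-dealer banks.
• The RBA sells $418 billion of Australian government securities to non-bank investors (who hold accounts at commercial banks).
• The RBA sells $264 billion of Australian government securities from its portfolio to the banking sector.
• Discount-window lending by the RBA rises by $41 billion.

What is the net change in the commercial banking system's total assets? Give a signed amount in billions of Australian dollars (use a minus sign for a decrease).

OMO purchase (from banks) $341 billion: just an asset swap on bank balance sheets → 0.
Asset sale (to non-banks) $418 billion: bank balance sheets shrink → −$418B.
OMO sale (to banks) $264 billion: just an asset swap on bank balance sheets → 0.
Discount-window loan $41 billion: bank balance sheets expand → +$41B.
Net: 0 − 418 + 0 + 41 = -$377 billion.

-$377 billion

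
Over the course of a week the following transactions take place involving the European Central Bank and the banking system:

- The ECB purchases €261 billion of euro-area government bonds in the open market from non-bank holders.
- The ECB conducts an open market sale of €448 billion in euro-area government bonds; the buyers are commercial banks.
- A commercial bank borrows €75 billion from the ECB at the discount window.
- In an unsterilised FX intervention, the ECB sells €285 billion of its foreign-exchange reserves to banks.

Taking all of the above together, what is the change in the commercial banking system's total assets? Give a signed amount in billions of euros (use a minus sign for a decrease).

+€336 billion

Asset purchase (from non-banks) €261 billion: bank balance sheets expand → +€261B.
OMO sale (to banks) €448 billion: just an asset swap on bank balance sheets → 0.
Discount-window loan €75 billion: bank balance sheets expand → +€75B.
FX sale €285 billion: just an asset swap on bank balance sheets → 0.
Net: 261 + 0 + 75 + 0 = +€336 billion.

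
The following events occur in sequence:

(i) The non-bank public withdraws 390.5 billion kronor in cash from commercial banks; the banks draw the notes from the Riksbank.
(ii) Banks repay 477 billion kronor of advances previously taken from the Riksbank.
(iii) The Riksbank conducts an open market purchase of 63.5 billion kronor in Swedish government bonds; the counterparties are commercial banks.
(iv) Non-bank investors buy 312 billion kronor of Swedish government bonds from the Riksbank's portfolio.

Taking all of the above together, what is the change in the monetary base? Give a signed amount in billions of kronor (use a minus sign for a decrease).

-725.5 billion

Riksbank balance sheet:
  Assets:      Securities −248.5B, Loans to banks −477B
  Liabilities: Bank reserves −1116B, Currency in circulation +390.5B
Commercial banking system:
  Assets:      Reserves at CB −1116B, Securities −63.5B
  Liabilities: Checkable deposits −702.5B, Borrowings from CB −477B
Monetary base = currency + reserves: +390.5B + (−1116B) = -725.5 billion.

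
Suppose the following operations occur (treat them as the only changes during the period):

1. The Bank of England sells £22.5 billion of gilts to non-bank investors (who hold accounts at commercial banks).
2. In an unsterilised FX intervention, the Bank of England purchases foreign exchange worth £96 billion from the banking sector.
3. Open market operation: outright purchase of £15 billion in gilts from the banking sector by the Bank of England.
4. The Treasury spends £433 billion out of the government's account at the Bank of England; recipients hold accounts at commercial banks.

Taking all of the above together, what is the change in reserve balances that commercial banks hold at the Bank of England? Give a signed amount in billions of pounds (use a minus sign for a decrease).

+£521.5 billion

Bank of England balance sheet:
  Assets:      Securities −£7.5B, Foreign assets +£96B
  Liabilities: Bank reserves +£521.5B, Government deposits −£433B
So the change in reserve balances that commercial banks hold at the Bank of England is +£521.5 billion.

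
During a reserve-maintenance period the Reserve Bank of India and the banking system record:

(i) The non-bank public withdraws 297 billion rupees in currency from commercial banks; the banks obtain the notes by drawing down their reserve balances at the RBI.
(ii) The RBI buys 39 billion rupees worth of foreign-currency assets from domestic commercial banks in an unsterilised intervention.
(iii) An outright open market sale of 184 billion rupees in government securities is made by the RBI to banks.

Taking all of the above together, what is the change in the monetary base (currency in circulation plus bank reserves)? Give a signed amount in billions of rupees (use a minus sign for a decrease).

Currency withdrawal 297 billion rupees: just a shift between currency and reserves — both are base money → 0.
FX purchase 39 billion rupees: RBI balance sheet expands → +39B.
OMO sale (to banks) 184 billion rupees: RBI balance sheet contracts → −184B.
Net: 0 + 39 − 184 = -145 billion.

-145 billion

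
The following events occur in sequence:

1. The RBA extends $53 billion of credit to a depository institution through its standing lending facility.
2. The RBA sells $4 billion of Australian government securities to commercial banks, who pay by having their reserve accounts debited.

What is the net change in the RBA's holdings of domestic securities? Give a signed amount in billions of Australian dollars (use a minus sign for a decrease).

-$4 billion

RBA balance sheet:
  Assets:      Securities −$4B, Loans to banks +$53B
  Liabilities: Bank reserves +$49B
Commercial banking system:
  Assets:      Reserves at CB +$49B, Securities +$4B
  Liabilities: Borrowings from CB +$53B
So the change in the RBA's holdings of domestic securities is -$4 billion.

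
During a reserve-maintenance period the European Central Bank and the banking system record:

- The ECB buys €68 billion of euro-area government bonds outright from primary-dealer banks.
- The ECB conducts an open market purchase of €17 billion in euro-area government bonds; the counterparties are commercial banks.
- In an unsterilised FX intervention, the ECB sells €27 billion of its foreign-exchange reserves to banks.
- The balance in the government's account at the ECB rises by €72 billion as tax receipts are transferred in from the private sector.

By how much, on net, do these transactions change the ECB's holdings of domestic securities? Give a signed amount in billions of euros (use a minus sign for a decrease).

+€85 billion

ECB balance sheet:
  Assets:      Securities +€85B, Foreign assets −€27B
  Liabilities: Bank reserves −€14B, Government deposits +€72B
Commercial banking system:
  Assets:      Reserves at CB −€14B, Securities −€85B, Foreign assets +€27B
  Liabilities: Checkable deposits −€72B
So the change in the ECB's holdings of domestic securities is +€85 billion.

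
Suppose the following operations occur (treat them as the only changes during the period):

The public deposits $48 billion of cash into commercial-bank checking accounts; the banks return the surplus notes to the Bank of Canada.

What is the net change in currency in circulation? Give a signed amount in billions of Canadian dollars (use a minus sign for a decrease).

-$48 billion

Currency deposit $48 billion: notes return to the central bank → −$48B.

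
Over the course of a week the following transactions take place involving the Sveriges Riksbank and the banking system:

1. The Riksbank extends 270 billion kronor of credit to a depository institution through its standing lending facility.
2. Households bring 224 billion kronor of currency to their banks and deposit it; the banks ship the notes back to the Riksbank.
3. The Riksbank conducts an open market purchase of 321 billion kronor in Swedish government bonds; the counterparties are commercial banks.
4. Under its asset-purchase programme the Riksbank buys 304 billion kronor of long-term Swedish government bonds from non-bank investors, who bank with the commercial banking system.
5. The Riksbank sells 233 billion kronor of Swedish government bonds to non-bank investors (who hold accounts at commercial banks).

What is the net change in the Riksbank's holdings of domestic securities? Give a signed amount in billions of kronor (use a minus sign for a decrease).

Riksbank balance sheet:
  Assets:      Securities +392B, Loans to banks +270B
  Liabilities: Bank reserves +886B, Currency in circulation −224B
So the change in the Riksbank's holdings of domestic securities is +392 billion.

+392 billion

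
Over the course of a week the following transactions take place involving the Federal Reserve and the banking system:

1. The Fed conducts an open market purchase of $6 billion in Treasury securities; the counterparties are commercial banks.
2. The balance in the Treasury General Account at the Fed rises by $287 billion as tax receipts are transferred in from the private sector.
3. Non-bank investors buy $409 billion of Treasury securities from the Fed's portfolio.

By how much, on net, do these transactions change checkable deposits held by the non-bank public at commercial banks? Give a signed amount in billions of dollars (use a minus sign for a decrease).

-$696 billion

Fed balance sheet:
  Assets:      Securities −$403B
  Liabilities: Bank reserves −$690B, Government deposits +$287B
Commercial banking system:
  Assets:      Reserves at CB −$690B, Securities −$6B
  Liabilities: Checkable deposits −$696B
So the change in checkable deposits held by the non-bank public at commercial banks is -$696 billion.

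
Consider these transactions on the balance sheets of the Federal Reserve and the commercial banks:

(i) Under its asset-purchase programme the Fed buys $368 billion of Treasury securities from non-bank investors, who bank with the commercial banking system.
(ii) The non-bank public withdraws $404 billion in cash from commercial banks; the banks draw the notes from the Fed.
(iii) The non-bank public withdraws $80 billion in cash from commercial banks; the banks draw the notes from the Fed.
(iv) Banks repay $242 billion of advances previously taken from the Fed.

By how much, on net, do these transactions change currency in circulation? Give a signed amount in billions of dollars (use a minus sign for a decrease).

Asset purchase (from non-banks) $368 billion: no currency enters or leaves circulation → 0.
Currency withdrawal $404 billion: notes leave the central bank → +$404B.
Currency withdrawal $80 billion: notes leave the central bank → +$80B.
Discount-window repayment $242 billion: no currency enters or leaves circulation → 0.
Net: 0 + 404 + 80 + 0 = +$484 billion.

+$484 billion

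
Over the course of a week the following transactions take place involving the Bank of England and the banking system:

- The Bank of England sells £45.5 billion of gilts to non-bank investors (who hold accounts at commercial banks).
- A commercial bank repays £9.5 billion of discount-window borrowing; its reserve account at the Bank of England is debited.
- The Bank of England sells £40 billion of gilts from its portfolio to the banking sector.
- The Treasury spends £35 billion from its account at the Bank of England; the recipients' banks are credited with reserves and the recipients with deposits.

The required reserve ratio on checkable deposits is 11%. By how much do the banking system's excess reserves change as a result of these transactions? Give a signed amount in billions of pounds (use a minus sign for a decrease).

-£58.845 billion

Asset sale (to non-banks) £45.5 billion: reserves −£45.5B, deposits −£45.5B.
Discount-window repayment £9.5 billion: reserves −£9.5B, deposits 0.
OMO sale (to banks) £40 billion: reserves −£40B, deposits 0.
Government spending £35 billion: reserves +£35B, deposits +£35B.
Totals: Δreserves = −£60B, Δdeposits = −£10.5B.
Δrequired reserves = 11% × −£10.5B = −£1.155B.
Δexcess reserves = Δreserves − Δrequired = −£60B − (−£1.155B) = -£58.845 billion.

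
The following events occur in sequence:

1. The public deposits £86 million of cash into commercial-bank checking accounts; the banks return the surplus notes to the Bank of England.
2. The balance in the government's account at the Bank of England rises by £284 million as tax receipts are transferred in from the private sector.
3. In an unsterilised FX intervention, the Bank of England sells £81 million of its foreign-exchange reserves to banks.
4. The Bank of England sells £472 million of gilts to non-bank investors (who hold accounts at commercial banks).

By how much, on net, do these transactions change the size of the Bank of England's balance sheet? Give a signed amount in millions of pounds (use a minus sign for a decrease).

Currency deposit £86 million: only the composition of liabilities changes → 0.
Government account inflow £284 million: only the composition of liabilities changes → 0.
FX sale £81 million: a Bank of England asset is shed → −£81M.
Asset sale (to non-banks) £472 million: a Bank of England asset is shed → −£472M.
Net: 0 + 0 − 81 − 472 = -£553 million.

-£553 million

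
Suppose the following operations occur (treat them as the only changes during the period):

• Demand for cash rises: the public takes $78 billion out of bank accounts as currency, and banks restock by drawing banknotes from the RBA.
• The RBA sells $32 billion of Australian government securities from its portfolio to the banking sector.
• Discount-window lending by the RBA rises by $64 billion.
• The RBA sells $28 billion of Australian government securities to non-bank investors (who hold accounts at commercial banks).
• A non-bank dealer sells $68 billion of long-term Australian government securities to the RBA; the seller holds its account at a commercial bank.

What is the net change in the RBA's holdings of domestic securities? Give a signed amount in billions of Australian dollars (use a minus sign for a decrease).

+$8 billion

Currency withdrawal $78 billion: the RBA's securities portfolio is untouched → 0.
OMO sale (to banks) $32 billion: securities removed from the RBA's portfolio → −$32B.
Discount-window loan $64 billion: the RBA's securities portfolio is untouched → 0.
Asset sale (to non-banks) $28 billion: securities removed from the RBA's portfolio → −$28B.
Asset purchase (from non-banks) $68 billion: securities added to the RBA's portfolio → +$68B.
Net: 0 − 32 + 0 − 28 + 68 = +$8 billion.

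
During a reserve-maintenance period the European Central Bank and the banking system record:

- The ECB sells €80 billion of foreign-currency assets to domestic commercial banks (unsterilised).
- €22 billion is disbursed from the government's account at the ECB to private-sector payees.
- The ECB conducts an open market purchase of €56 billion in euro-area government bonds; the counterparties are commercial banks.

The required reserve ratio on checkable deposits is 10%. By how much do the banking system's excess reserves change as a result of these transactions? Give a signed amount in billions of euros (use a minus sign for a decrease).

FX sale €80 billion: reserves −€80B, deposits 0.
Government spending €22 billion: reserves +€22B, deposits +€22B.
OMO purchase (from banks) €56 billion: reserves +€56B, deposits 0.
Totals: Δreserves = −€2B, Δdeposits = +€22B.
Δrequired reserves = 10% × +€22B = +€2.2B.
Δexcess reserves = Δreserves − Δrequired = −€2B − (+€2.2B) = -€4.2 billion.

-€4.2 billion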